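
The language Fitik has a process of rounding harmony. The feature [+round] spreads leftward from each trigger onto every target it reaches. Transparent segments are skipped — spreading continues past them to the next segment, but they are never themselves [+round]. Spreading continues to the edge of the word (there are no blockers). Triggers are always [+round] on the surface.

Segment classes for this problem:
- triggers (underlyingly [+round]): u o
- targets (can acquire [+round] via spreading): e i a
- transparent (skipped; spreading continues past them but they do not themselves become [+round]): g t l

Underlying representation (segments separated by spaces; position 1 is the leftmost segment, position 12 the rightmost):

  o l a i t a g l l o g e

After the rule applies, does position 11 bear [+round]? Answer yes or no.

no

From /o/ at 1 leftward: word edge.
From /o/ at 10 leftward: 9 /l/ transparent; 8 /l/ transparent; 7 /g/ transparent; 6 /a/ → [+round]; 5 /t/ transparent; 4 /i/ → [+round]; 3 /a/ → [+round]; 2 /l/ transparent; 1 /o/ is itself a trigger — this domain ends here.
Target with no active source: position 12 stays [-round].
[+round] positions on the surface: 1 3 4 6 10.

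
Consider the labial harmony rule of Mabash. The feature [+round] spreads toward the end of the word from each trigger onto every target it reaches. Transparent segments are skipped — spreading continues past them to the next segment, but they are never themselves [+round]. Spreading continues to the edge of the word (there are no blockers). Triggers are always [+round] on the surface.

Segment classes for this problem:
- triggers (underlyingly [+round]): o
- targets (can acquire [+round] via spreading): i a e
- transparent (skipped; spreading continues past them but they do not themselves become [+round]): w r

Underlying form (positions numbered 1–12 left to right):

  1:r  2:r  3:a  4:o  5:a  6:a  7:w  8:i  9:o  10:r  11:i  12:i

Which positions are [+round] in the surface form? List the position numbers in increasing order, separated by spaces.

4 5 6 8 9 11 12

From /o/ at 4 rightward: 5 /a/ → [+round]; 6 /a/ → [+round]; 7 /w/ transparent; 8 /i/ → [+round]; 9 /o/ is itself a trigger — this domain ends here.
From /o/ at 9 rightward: 10 /r/ transparent; 11 /i/ → [+round]; 12 /i/ → [+round]; word edge.
Target with no active source: position 3 stays [-round].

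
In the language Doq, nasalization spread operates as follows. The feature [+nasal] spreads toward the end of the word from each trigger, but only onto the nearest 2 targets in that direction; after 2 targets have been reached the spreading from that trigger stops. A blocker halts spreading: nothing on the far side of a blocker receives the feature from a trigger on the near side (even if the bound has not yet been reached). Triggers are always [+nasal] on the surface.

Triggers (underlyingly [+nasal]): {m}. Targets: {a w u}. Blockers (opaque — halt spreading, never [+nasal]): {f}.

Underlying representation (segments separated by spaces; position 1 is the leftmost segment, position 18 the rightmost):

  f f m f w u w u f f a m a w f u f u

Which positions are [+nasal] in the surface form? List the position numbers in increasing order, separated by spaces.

3 12 13 14

From /m/ at 3 rightward: 4 /f/ blocks.
From /m/ at 12 rightward: 13 /a/ → [+nasal]; 14 /w/ → [+nasal]; bound reached.
Targets with no active source: positions 5 6 7 8 11 16 18 stay [-nasal].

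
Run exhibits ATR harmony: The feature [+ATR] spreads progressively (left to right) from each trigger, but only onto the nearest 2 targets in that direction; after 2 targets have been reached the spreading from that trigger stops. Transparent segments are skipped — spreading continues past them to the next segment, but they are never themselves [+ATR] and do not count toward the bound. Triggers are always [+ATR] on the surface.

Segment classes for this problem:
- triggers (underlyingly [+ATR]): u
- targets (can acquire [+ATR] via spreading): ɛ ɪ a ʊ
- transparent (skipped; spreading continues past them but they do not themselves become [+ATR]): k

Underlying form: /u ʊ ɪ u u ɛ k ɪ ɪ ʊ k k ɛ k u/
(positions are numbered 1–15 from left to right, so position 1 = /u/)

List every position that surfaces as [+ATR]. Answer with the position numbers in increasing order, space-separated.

1 2 3 4 5 6 8 15

From /u/ at 1 rightward: 2 /ʊ/ → [+ATR]; 3 /ɪ/ → [+ATR]; bound reached.
From /u/ at 4 rightward: 5 /u/ is itself a trigger — this domain ends here.
From /u/ at 5 rightward: 6 /ɛ/ → [+ATR]; 7 /k/ transparent; 8 /ɪ/ → [+ATR]; bound reached.
From /u/ at 15 rightward: word edge.
Targets with no active source: positions 9 10 13 stay [-ATR].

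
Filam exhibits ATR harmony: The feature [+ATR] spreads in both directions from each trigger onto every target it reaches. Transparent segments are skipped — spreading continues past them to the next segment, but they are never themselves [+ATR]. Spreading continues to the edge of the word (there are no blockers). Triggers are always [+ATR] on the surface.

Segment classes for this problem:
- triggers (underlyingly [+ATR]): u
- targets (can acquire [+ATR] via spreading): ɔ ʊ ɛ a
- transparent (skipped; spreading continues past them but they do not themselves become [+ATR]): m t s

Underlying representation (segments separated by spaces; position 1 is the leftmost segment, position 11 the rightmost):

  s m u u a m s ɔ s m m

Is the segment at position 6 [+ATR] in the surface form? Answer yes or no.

no

From /u/ at 3 rightward: 4 /u/ is itself a trigger — this domain ends here.
From /u/ at 3 leftward: 2 /m/ transparent; 1 /s/ transparent; word edge.
From /u/ at 4 rightward: 5 /a/ → [+ATR]; 6 /m/ transparent; 7 /s/ transparent; 8 /ɔ/ → [+ATR]; 9 /s/ transparent; 10 /m/ transparent; 11 /m/ transparent; word edge.
From /u/ at 4 leftward: 3 /u/ is itself a trigger — this domain ends here.
[+ATR] positions on the surface: 3 4 5 8.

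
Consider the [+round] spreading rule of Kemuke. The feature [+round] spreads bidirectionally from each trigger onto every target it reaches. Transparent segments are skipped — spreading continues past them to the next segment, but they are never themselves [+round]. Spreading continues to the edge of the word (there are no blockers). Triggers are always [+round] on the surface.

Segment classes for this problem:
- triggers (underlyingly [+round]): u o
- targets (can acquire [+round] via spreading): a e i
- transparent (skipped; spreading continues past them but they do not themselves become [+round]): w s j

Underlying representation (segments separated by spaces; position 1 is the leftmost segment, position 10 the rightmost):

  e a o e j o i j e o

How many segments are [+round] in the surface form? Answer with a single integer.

From /o/ at 3 rightward: 4 /e/ → [+round]; 5 /j/ transparent; 6 /o/ is itself a trigger — this domain ends here.
From /o/ at 3 leftward: 2 /a/ → [+round]; 1 /e/ → [+round]; word edge.
From /o/ at 6 rightward: 7 /i/ → [+round]; 8 /j/ transparent; 9 /e/ → [+round]; 10 /o/ is itself a trigger — this domain ends here.
From /o/ at 6 leftward: 5 /j/ transparent; 4 /e/ → [+round]; 3 /o/ is itself a trigger — this domain ends here.
From /o/ at 10 rightward: word edge.
From /o/ at 10 leftward: 9 /e/ → [+round]; 8 /j/ transparent; 7 /i/ → [+round]; 6 /o/ is itself a trigger — this domain ends here.
[+round] positions on the surface: 1 2 3 4 6 7 9 10.

8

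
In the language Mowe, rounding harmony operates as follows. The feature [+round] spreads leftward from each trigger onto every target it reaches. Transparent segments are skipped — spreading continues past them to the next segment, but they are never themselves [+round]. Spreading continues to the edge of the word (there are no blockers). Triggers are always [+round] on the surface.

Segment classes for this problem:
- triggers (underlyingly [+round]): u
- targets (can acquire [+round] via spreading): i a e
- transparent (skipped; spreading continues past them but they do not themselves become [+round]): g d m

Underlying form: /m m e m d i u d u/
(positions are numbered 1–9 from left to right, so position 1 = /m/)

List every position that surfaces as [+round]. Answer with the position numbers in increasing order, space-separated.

3 6 7 9

From /u/ at 7 leftward: 6 /i/ → [+round]; 5 /d/ transparent; 4 /m/ transparent; 3 /e/ → [+round]; 2 /m/ transparent; 1 /m/ transparent; word edge.
From /u/ at 9 leftward: 8 /d/ transparent; 7 /u/ is itself a trigger — this domain ends here.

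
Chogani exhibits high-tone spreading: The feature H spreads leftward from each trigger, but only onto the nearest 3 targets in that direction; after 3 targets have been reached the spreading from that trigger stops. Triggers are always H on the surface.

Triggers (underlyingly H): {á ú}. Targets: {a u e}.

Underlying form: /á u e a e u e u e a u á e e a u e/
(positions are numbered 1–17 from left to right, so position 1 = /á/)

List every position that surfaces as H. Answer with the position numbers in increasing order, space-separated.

From /á/ at 1 leftward: word edge.
From /á/ at 12 leftward: 11 /u/ → H; 10 /a/ → H; 9 /e/ → H; bound reached.
Targets with no active source: positions 2 3 4 5 6 7 8 13 14 15 16 17 stay [-high tone].

1 9 10 11 12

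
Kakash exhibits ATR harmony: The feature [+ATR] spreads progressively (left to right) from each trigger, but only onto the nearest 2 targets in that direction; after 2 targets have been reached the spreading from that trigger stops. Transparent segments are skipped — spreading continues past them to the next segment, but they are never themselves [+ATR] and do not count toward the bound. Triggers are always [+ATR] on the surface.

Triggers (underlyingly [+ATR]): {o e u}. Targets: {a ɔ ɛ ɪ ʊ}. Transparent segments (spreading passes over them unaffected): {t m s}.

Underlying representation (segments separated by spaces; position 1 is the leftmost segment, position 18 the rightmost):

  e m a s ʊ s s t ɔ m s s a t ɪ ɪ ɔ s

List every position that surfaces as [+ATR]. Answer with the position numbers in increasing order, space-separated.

From /e/ at 1 rightward: 2 /m/ transparent; 3 /a/ → [+ATR]; 4 /s/ transparent; 5 /ʊ/ → [+ATR]; bound reached.
Targets with no active source: positions 9 13 15 16 17 stay [-ATR].

1 3 5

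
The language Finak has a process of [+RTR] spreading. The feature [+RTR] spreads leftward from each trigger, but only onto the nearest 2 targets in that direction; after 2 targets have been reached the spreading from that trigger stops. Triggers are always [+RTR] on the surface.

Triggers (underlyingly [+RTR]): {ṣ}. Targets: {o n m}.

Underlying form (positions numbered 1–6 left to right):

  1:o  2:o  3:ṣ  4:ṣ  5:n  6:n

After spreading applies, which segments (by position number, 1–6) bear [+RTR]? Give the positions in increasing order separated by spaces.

From /ṣ/ at 3 leftward: 2 /o/ → [+RTR]; 1 /o/ → [+RTR]; bound reached.
From /ṣ/ at 4 leftward: 3 /ṣ/ is itself a trigger — this domain ends here.
Targets with no active source: positions 5 6 stay [-emphatic].

1 2 3 4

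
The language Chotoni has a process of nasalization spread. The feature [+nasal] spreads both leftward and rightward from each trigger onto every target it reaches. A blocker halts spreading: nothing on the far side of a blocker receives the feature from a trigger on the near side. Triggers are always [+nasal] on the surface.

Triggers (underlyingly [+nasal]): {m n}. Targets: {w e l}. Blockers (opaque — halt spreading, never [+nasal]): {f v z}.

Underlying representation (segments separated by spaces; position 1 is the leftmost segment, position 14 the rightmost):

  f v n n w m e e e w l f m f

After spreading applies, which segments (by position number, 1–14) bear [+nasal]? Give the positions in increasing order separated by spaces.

From /n/ at 3 rightward: 4 /n/ is itself a trigger — this domain ends here.
From /n/ at 3 leftward: 2 /v/ blocks.
From /n/ at 4 rightward: 5 /w/ → [+nasal]; 6 /m/ is itself a trigger — this domain ends here.
From /n/ at 4 leftward: 3 /n/ is itself a trigger — this domain ends here.
From /m/ at 6 rightward: 7 /e/ → [+nasal]; 8 /e/ → [+nasal]; 9 /e/ → [+nasal]; 10 /w/ → [+nasal]; 11 /l/ → [+nasal]; 12 /f/ blocks.
From /m/ at 6 leftward: 5 /w/ → [+nasal]; 4 /n/ is itself a trigger — this domain ends here.
From /m/ at 13 rightward: 14 /f/ blocks.
From /m/ at 13 leftward: 12 /f/ blocks.

3 4 5 6 7 8 9 10 11 13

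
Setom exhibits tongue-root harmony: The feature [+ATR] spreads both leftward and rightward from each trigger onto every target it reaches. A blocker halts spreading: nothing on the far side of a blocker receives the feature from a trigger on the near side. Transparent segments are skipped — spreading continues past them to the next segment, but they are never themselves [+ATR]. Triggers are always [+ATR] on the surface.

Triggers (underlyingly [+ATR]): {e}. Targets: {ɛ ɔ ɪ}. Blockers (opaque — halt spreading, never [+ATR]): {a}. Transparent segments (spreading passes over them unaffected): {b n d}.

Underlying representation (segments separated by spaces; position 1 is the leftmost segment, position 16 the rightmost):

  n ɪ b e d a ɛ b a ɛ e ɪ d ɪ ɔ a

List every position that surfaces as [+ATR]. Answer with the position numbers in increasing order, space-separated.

From /e/ at 4 rightward: 5 /d/ transparent; 6 /a/ blocks.
From /e/ at 4 leftward: 3 /b/ transparent; 2 /ɪ/ → [+ATR]; 1 /n/ transparent; word edge.
From /e/ at 11 rightward: 12 /ɪ/ → [+ATR]; 13 /d/ transparent; 14 /ɪ/ → [+ATR]; 15 /ɔ/ → [+ATR]; 16 /a/ blocks.
From /e/ at 11 leftward: 10 /ɛ/ → [+ATR]; 9 /a/ blocks.
Target with no active source: position 7 stays [-ATR].

2 4 10 11 12 14 15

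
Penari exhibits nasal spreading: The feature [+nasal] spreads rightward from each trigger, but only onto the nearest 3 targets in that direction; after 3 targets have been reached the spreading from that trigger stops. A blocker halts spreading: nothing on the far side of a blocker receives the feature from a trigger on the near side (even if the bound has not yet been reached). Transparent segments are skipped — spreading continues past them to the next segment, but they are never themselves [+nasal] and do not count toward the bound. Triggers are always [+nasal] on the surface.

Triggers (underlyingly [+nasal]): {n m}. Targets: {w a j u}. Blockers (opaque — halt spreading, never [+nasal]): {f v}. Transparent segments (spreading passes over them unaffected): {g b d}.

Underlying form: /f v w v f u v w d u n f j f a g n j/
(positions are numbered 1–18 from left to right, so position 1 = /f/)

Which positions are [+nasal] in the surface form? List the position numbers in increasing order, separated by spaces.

11 17 18

From /n/ at 11 rightward: 12 /f/ blocks.
From /n/ at 17 rightward: 18 /j/ → [+nasal]; word edge.
Targets with no active source: positions 3 6 8 10 13 15 stay [-nasal].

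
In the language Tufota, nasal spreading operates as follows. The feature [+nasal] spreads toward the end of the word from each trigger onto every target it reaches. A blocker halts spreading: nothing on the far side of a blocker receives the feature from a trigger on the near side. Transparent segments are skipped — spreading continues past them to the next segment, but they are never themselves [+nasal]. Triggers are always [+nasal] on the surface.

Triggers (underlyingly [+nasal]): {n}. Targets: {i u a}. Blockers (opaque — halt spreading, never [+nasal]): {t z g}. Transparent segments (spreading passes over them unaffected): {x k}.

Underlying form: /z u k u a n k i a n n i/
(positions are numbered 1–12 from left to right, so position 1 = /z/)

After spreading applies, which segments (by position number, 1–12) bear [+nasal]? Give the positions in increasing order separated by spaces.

6 8 9 10 11 12

From /n/ at 6 rightward: 7 /k/ transparent; 8 /i/ → [+nasal]; 9 /a/ → [+nasal]; 10 /n/ is itself a trigger — this domain ends here.
From /n/ at 10 rightward: 11 /n/ is itself a trigger — this domain ends here.
From /n/ at 11 rightward: 12 /i/ → [+nasal]; word edge.
Targets with no active source: positions 2 4 5 stay [-nasal].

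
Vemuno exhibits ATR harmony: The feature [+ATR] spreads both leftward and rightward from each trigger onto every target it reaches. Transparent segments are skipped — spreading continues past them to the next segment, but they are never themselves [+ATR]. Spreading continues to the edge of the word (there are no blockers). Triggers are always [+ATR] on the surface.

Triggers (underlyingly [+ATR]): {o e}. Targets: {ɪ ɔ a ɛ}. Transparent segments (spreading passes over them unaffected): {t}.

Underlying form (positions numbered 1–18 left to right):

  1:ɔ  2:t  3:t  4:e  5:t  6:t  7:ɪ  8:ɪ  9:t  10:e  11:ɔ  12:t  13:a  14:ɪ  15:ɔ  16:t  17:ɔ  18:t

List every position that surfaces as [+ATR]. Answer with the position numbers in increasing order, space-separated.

From /e/ at 4 rightward: 5 /t/ transparent; 6 /t/ transparent; 7 /ɪ/ → [+ATR]; 8 /ɪ/ → [+ATR]; 9 /t/ transparent; 10 /e/ is itself a trigger — this domain ends here.
From /e/ at 4 leftward: 3 /t/ transparent; 2 /t/ transparent; 1 /ɔ/ → [+ATR]; word edge.
From /e/ at 10 rightward: 11 /ɔ/ → [+ATR]; 12 /t/ transparent; 13 /a/ → [+ATR]; 14 /ɪ/ → [+ATR]; 15 /ɔ/ → [+ATR]; 16 /t/ transparent; 17 /ɔ/ → [+ATR]; 18 /t/ transparent; word edge.
From /e/ at 10 leftward: 9 /t/ transparent; 8 /ɪ/ → [+ATR]; 7 /ɪ/ → [+ATR]; 6 /t/ transparent; 5 /t/ transparent; 4 /e/ is itself a trigger — this domain ends here.

1 4 7 8 10 11 13 14 15 17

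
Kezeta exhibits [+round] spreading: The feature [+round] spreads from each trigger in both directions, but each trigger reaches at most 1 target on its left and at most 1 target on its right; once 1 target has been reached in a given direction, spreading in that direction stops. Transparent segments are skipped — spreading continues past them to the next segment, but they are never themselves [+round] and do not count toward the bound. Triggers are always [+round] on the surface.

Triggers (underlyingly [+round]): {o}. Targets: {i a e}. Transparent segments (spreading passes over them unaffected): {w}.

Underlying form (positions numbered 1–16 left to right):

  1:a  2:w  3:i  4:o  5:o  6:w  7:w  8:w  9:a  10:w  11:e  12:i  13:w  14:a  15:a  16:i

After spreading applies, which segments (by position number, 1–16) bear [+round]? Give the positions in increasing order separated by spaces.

3 4 5 9

From /o/ at 4 rightward: 5 /o/ is itself a trigger — this domain ends here.
From /o/ at 4 leftward: 3 /i/ → [+round]; bound reached.
From /o/ at 5 rightward: 6 /w/ transparent; 7 /w/ transparent; 8 /w/ transparent; 9 /a/ → [+round]; bound reached.
From /o/ at 5 leftward: 4 /o/ is itself a trigger — this domain ends here.
Targets with no active source: positions 1 11 12 14 15 16 stay [-round].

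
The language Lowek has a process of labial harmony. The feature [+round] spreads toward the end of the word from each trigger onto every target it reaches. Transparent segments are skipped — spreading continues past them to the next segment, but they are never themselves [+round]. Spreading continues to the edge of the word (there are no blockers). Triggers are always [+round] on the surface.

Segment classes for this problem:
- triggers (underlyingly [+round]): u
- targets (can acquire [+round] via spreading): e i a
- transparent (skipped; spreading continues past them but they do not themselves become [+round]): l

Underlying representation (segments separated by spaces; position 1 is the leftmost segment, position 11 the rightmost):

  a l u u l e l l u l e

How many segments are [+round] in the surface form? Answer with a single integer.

5

From /u/ at 3 rightward: 4 /u/ is itself a trigger — this domain ends here.
From /u/ at 4 rightward: 5 /l/ transparent; 6 /e/ → [+round]; 7 /l/ transparent; 8 /l/ transparent; 9 /u/ is itself a trigger — this domain ends here.
From /u/ at 9 rightward: 10 /l/ transparent; 11 /e/ → [+round]; word edge.
Target with no active source: position 1 stays [-round].
[+round] positions on the surface: 3 4 6 9 11.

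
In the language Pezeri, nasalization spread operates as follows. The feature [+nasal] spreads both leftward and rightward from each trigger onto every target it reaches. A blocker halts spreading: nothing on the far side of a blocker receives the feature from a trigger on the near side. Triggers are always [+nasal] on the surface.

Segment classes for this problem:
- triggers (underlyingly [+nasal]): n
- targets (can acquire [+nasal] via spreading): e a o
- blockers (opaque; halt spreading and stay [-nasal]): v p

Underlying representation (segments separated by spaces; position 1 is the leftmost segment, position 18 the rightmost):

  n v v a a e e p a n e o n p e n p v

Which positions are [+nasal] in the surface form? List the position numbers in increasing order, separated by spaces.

1 9 10 11 12 13 15 16

From /n/ at 1 rightward: 2 /v/ blocks.
From /n/ at 1 leftward: word edge.
From /n/ at 10 rightward: 11 /e/ → [+nasal]; 12 /o/ → [+nasal]; 13 /n/ is itself a trigger — this domain ends here.
From /n/ at 10 leftward: 9 /a/ → [+nasal]; 8 /p/ blocks.
From /n/ at 13 rightward: 14 /p/ blocks.
From /n/ at 13 leftward: 12 /o/ → [+nasal]; 11 /e/ → [+nasal]; 10 /n/ is itself a trigger — this domain ends here.
From /n/ at 16 rightward: 17 /p/ blocks.
From /n/ at 16 leftward: 15 /e/ → [+nasal]; 14 /p/ blocks.
Targets with no active source: positions 4 5 6 7 stay [-nasal].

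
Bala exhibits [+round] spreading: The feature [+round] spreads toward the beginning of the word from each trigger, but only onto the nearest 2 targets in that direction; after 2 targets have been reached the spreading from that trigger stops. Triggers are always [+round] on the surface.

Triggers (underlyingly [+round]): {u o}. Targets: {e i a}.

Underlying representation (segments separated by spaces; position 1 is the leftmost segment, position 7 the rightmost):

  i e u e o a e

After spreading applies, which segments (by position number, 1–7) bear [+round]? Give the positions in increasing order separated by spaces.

1 2 3 4 5

From /u/ at 3 leftward: 2 /e/ → [+round]; 1 /i/ → [+round]; bound reached.
From /o/ at 5 leftward: 4 /e/ → [+round]; 3 /u/ is itself a trigger — this domain ends here.
Targets with no active source: positions 6 7 stay [-round].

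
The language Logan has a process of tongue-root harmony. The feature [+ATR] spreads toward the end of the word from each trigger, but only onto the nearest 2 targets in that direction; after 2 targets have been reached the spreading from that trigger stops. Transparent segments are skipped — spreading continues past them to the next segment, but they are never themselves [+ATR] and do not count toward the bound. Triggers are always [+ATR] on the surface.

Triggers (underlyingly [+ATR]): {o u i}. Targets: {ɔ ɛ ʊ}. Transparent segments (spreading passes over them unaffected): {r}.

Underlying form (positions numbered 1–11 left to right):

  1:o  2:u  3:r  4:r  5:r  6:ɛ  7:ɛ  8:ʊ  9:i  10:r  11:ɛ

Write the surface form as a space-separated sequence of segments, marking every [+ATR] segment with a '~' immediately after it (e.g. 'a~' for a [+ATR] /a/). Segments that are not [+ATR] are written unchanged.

From /o/ at 1 rightward: 2 /u/ is itself a trigger — this domain ends here.
From /u/ at 2 rightward: 3 /r/ transparent; 4 /r/ transparent; 5 /r/ transparent; 6 /ɛ/ → [+ATR]; 7 /ɛ/ → [+ATR]; bound reached.
From /i/ at 9 rightward: 10 /r/ transparent; 11 /ɛ/ → [+ATR]; word edge.
Target with no active source: position 8 stays [-ATR].
[+ATR] positions on the surface: 1 2 6 7 9 11.

o~ u~ r r r ɛ~ ɛ~ ʊ i~ r ɛ~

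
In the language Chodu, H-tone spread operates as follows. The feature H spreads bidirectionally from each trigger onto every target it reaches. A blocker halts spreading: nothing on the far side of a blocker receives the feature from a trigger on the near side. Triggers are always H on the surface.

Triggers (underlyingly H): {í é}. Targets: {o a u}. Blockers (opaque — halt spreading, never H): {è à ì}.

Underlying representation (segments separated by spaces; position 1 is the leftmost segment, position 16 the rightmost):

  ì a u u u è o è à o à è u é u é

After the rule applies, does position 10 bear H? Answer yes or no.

From /é/ at 14 rightward: 15 /u/ → H; 16 /é/ is itself a trigger — this domain ends here.
From /é/ at 14 leftward: 13 /u/ → H; 12 /è/ blocks.
From /é/ at 16 rightward: word edge.
From /é/ at 16 leftward: 15 /u/ → H; 14 /é/ is itself a trigger — this domain ends here.
Targets with no active source: positions 2 3 4 5 7 10 stay [-high tone].
H positions on the surface: 13 14 15 16.

no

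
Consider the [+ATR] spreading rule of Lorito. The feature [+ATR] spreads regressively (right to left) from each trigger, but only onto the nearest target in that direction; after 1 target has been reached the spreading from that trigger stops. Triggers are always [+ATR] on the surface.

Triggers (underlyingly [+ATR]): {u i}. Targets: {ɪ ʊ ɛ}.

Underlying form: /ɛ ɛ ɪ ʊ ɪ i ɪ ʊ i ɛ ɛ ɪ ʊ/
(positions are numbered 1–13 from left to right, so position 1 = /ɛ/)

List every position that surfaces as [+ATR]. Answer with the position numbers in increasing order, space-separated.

5 6 8 9

From /i/ at 6 leftward: 5 /ɪ/ → [+ATR]; bound reached.
From /i/ at 9 leftward: 8 /ʊ/ → [+ATR]; bound reached.
Targets with no active source: positions 1 2 3 4 7 10 11 12 13 stay [-ATR].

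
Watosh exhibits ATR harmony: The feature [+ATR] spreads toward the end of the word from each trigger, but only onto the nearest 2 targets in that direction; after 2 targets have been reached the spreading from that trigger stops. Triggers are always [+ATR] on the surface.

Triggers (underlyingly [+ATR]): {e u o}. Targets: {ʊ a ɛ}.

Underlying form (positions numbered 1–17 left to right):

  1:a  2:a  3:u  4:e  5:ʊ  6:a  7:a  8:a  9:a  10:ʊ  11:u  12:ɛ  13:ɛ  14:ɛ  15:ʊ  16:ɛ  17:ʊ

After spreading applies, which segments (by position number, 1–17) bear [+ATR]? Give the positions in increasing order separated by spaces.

3 4 5 6 11 12 13

From /u/ at 3 rightward: 4 /e/ is itself a trigger — this domain ends here.
From /e/ at 4 rightward: 5 /ʊ/ → [+ATR]; 6 /a/ → [+ATR]; bound reached.
From /u/ at 11 rightward: 12 /ɛ/ → [+ATR]; 13 /ɛ/ → [+ATR]; bound reached.
Targets with no active source: positions 1 2 7 8 9 10 14 15 16 17 stay [-ATR].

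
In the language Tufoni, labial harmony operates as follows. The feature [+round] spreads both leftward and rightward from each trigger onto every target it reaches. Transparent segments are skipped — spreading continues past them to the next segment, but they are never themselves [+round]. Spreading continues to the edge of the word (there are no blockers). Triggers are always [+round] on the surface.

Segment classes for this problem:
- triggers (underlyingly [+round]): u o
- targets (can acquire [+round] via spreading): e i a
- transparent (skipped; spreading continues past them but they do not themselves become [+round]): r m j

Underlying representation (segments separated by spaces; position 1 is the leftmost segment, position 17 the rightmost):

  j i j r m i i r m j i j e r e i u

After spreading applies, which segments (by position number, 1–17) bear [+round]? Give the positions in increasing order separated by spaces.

From /u/ at 17 rightward: word edge.
From /u/ at 17 leftward: 16 /i/ → [+round]; 15 /e/ → [+round]; 14 /r/ transparent; 13 /e/ → [+round]; 12 /j/ transparent; 11 /i/ → [+round]; 10 /j/ transparent; 9 /m/ transparent; 8 /r/ transparent; 7 /i/ → [+round]; 6 /i/ → [+round]; 5 /m/ transparent; 4 /r/ transparent; 3 /j/ transparent; 2 /i/ → [+round]; 1 /j/ transparent; word edge.

2 6 7 11 13 15 16 17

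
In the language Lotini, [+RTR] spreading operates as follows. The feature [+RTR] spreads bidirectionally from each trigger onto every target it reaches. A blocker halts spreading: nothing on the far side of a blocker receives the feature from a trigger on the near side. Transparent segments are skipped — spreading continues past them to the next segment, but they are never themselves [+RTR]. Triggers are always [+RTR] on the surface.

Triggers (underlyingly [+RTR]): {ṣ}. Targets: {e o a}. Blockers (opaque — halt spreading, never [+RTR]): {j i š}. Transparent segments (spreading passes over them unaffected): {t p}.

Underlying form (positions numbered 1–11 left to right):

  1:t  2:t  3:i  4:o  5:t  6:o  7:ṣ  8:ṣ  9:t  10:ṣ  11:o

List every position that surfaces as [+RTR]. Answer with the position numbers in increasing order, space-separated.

4 6 7 8 10 11

From /ṣ/ at 7 rightward: 8 /ṣ/ is itself a trigger — this domain ends here.
From /ṣ/ at 7 leftward: 6 /o/ → [+RTR]; 5 /t/ transparent; 4 /o/ → [+RTR]; 3 /i/ blocks.
From /ṣ/ at 8 rightward: 9 /t/ transparent; 10 /ṣ/ is itself a trigger — this domain ends here.
From /ṣ/ at 8 leftward: 7 /ṣ/ is itself a trigger — this domain ends here.
From /ṣ/ at 10 rightward: 11 /o/ → [+RTR]; word edge.
From /ṣ/ at 10 leftward: 9 /t/ transparent; 8 /ṣ/ is itself a trigger — this domain ends here.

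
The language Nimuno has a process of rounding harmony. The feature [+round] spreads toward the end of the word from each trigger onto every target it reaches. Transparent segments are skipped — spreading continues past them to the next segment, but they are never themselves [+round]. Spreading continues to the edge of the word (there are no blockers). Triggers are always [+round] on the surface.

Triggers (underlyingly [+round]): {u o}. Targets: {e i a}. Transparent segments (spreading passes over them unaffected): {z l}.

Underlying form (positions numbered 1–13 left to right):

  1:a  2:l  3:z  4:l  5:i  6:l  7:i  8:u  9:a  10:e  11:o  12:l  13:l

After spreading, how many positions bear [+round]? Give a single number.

From /u/ at 8 rightward: 9 /a/ → [+round]; 10 /e/ → [+round]; 11 /o/ is itself a trigger — this domain ends here.
From /o/ at 11 rightward: 12 /l/ transparent; 13 /l/ transparent; word edge.
Targets with no active source: positions 1 5 7 stay [-round].
[+round] positions on the surface: 8 9 10 11.

4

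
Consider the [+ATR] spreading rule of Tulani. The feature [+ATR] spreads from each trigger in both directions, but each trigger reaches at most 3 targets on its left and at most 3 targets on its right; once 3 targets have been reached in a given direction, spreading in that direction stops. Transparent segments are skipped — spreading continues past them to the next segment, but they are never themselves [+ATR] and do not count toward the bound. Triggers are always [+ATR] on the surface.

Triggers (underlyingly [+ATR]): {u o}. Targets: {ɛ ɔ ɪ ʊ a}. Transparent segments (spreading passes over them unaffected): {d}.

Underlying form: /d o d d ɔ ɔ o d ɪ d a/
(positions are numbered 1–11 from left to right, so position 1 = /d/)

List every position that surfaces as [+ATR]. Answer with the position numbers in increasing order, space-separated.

From /o/ at 2 rightward: 3 /d/ transparent; 4 /d/ transparent; 5 /ɔ/ → [+ATR]; 6 /ɔ/ → [+ATR]; 7 /o/ is itself a trigger — this domain ends here.
From /o/ at 2 leftward: 1 /d/ transparent; word edge.
From /o/ at 7 rightward: 8 /d/ transparent; 9 /ɪ/ → [+ATR]; 10 /d/ transparent; 11 /a/ → [+ATR]; word edge.
From /o/ at 7 leftward: 6 /ɔ/ → [+ATR]; 5 /ɔ/ → [+ATR]; 4 /d/ transparent; 3 /d/ transparent; 2 /o/ is itself a trigger — this domain ends here.

2 5 6 7 9 11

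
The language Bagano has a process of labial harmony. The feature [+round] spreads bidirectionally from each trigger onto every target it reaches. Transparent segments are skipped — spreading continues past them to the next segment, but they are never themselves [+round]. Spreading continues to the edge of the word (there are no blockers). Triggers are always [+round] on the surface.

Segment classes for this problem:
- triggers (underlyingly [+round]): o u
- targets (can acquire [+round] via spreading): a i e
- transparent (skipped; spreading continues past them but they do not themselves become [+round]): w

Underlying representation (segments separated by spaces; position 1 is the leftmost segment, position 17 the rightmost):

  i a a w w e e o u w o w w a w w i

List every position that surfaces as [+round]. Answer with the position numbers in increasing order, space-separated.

1 2 3 6 7 8 9 11 14 17

From /o/ at 8 rightward: 9 /u/ is itself a trigger — this domain ends here.
From /o/ at 8 leftward: 7 /e/ → [+round]; 6 /e/ → [+round]; 5 /w/ transparent; 4 /w/ transparent; 3 /a/ → [+round]; 2 /a/ → [+round]; 1 /i/ → [+round]; word edge.
From /u/ at 9 rightward: 10 /w/ transparent; 11 /o/ is itself a trigger — this domain ends here.
From /u/ at 9 leftward: 8 /o/ is itself a trigger — this domain ends here.
From /o/ at 11 rightward: 12 /w/ transparent; 13 /w/ transparent; 14 /a/ → [+round]; 15 /w/ transparent; 16 /w/ transparent; 17 /i/ → [+round]; word edge.
From /o/ at 11 leftward: 10 /w/ transparent; 9 /u/ is itself a trigger — this domain ends here.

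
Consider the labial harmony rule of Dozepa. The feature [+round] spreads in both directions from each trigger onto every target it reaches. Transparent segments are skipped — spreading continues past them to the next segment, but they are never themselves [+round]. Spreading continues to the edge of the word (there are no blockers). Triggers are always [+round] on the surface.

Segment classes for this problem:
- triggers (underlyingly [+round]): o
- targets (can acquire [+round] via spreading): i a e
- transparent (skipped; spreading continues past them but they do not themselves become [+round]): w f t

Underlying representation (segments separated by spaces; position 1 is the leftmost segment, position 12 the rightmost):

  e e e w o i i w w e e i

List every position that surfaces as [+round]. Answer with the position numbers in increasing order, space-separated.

From /o/ at 5 rightward: 6 /i/ → [+round]; 7 /i/ → [+round]; 8 /w/ transparent; 9 /w/ transparent; 10 /e/ → [+round]; 11 /e/ → [+round]; 12 /i/ → [+round]; word edge.
From /o/ at 5 leftward: 4 /w/ transparent; 3 /e/ → [+round]; 2 /e/ → [+round]; 1 /e/ → [+round]; word edge.

1 2 3 5 6 7 10 11 12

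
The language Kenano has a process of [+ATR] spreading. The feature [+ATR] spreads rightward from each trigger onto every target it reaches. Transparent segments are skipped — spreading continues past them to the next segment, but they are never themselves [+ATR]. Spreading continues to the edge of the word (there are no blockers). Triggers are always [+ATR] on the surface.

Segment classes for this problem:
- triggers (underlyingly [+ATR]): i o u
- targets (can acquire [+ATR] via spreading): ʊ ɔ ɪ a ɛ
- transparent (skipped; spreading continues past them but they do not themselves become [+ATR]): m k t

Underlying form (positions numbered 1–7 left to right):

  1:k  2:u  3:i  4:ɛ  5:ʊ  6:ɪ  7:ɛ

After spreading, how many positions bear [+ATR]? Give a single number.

6

From /u/ at 2 rightward: 3 /i/ is itself a trigger — this domain ends here.
From /i/ at 3 rightward: 4 /ɛ/ → [+ATR]; 5 /ʊ/ → [+ATR]; 6 /ɪ/ → [+ATR]; 7 /ɛ/ → [+ATR]; word edge.
[+ATR] positions on the surface: 2 3 4 5 6 7.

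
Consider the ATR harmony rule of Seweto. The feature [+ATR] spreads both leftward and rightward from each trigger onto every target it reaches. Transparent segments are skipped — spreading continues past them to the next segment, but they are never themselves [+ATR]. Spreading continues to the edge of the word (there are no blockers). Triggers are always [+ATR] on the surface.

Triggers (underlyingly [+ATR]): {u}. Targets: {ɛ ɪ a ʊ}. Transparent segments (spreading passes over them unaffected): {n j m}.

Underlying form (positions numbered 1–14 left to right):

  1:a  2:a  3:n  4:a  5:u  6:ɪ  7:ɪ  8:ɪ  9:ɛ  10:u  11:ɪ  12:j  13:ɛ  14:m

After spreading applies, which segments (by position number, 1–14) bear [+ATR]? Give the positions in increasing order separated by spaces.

1 2 4 5 6 7 8 9 10 11 13

From /u/ at 5 rightward: 6 /ɪ/ → [+ATR]; 7 /ɪ/ → [+ATR]; 8 /ɪ/ → [+ATR]; 9 /ɛ/ → [+ATR]; 10 /u/ is itself a trigger — this domain ends here.
From /u/ at 5 leftward: 4 /a/ → [+ATR]; 3 /n/ transparent; 2 /a/ → [+ATR]; 1 /a/ → [+ATR]; word edge.
From /u/ at 10 rightward: 11 /ɪ/ → [+ATR]; 12 /j/ transparent; 13 /ɛ/ → [+ATR]; 14 /m/ transparent; word edge.
From /u/ at 10 leftward: 9 /ɛ/ → [+ATR]; 8 /ɪ/ → [+ATR]; 7 /ɪ/ → [+ATR]; 6 /ɪ/ → [+ATR]; 5 /u/ is itself a trigger — this domain ends here.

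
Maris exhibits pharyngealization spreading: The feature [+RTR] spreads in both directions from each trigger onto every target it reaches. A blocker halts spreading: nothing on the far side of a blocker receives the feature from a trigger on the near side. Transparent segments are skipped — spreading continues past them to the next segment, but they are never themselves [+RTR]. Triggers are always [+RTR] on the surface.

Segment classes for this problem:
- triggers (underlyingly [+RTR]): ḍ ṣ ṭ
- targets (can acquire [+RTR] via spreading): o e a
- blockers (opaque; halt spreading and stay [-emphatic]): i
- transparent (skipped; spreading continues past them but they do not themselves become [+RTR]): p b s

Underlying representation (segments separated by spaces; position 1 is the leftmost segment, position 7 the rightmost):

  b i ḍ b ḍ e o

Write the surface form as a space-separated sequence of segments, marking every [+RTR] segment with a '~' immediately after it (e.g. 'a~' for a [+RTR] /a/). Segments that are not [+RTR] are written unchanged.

b i ḍ~ b ḍ~ e~ o~

From /ḍ/ at 3 rightward: 4 /b/ transparent; 5 /ḍ/ is itself a trigger — this domain ends here.
From /ḍ/ at 3 leftward: 2 /i/ blocks.
From /ḍ/ at 5 rightward: 6 /e/ → [+RTR]; 7 /o/ → [+RTR]; word edge.
From /ḍ/ at 5 leftward: 4 /b/ transparent; 3 /ḍ/ is itself a trigger — this domain ends here.
[+RTR] positions on the surface: 3 5 6 7.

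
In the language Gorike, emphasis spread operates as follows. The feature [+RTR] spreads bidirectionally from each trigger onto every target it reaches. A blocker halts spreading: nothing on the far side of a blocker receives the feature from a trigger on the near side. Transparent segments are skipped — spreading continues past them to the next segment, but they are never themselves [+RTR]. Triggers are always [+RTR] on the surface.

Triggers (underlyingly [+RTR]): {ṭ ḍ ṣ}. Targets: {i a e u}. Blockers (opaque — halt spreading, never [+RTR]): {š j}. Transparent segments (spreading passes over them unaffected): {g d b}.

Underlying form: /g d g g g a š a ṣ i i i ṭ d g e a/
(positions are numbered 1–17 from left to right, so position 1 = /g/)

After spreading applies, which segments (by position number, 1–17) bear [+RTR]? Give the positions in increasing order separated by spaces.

From /ṣ/ at 9 rightward: 10 /i/ → [+RTR]; 11 /i/ → [+RTR]; 12 /i/ → [+RTR]; 13 /ṭ/ is itself a trigger — this domain ends here.
From /ṣ/ at 9 leftward: 8 /a/ → [+RTR]; 7 /š/ blocks.
From /ṭ/ at 13 rightward: 14 /d/ transparent; 15 /g/ transparent; 16 /e/ → [+RTR]; 17 /a/ → [+RTR]; word edge.
From /ṭ/ at 13 leftward: 12 /i/ → [+RTR]; 11 /i/ → [+RTR]; 10 /i/ → [+RTR]; 9 /ṣ/ is itself a trigger — this domain ends here.
Target with no active source: position 6 stays [-emphatic].

8 9 10 11 12 13 16 17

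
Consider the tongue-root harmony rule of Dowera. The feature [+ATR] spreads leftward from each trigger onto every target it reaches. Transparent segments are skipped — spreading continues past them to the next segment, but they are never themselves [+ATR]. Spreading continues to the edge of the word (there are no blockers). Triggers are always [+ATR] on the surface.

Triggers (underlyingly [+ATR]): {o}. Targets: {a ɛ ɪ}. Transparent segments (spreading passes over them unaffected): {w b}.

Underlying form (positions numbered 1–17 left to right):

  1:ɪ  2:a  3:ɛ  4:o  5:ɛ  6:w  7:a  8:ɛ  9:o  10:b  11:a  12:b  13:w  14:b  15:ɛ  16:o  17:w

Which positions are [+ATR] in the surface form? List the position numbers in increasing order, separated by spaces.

1 2 3 4 5 7 8 9 11 15 16

From /o/ at 4 leftward: 3 /ɛ/ → [+ATR]; 2 /a/ → [+ATR]; 1 /ɪ/ → [+ATR]; word edge.
From /o/ at 9 leftward: 8 /ɛ/ → [+ATR]; 7 /a/ → [+ATR]; 6 /w/ transparent; 5 /ɛ/ → [+ATR]; 4 /o/ is itself a trigger — this domain ends here.
From /o/ at 16 leftward: 15 /ɛ/ → [+ATR]; 14 /b/ transparent; 13 /w/ transparent; 12 /b/ transparent; 11 /a/ → [+ATR]; 10 /b/ transparent; 9 /o/ is itself a trigger — this domain ends here.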